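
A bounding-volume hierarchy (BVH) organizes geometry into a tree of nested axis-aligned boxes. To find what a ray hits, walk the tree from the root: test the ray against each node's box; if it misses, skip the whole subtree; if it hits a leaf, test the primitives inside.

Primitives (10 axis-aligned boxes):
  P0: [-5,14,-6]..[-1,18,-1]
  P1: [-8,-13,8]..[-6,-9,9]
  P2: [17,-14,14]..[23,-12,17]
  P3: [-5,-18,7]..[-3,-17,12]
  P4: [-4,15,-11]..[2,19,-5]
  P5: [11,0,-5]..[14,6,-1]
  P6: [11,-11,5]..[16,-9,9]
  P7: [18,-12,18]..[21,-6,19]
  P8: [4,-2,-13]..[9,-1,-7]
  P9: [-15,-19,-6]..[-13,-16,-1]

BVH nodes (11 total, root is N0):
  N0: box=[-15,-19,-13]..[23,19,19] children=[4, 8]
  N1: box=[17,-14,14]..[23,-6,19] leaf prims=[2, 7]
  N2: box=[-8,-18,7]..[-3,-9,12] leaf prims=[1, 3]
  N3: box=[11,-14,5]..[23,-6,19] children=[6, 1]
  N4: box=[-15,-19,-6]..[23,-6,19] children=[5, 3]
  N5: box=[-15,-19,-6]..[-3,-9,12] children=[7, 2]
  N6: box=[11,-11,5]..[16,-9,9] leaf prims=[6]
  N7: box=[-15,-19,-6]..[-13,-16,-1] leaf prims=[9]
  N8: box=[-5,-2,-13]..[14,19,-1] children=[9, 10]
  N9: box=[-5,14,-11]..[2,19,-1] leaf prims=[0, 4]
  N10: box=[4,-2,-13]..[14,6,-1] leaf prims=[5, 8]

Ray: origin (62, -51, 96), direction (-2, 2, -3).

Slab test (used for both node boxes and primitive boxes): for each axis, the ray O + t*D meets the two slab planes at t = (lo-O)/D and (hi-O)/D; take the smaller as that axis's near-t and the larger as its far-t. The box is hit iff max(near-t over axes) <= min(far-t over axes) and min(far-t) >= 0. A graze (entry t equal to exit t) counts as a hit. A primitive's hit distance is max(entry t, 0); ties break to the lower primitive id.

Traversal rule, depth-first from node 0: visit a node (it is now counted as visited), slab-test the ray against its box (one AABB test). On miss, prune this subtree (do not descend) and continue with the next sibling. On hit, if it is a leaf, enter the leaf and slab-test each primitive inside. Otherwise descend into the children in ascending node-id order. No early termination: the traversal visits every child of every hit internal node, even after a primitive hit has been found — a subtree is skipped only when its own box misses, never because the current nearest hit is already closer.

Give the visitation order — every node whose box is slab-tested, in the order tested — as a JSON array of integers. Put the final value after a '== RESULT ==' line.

Traverse from the root:
N0 x:[39/2,77/2] y:[16,35] z:[77/3,109/3] -> hit [77/3,35], descend [4, 8]
  N4 x:[39/2,77/2] y:[16,45/2] z:[77/3,34] -> miss, prune
  N8 x:[24,67/2] y:[49/2,35] z:[97/3,109/3] -> hit [97/3,67/2], descend [9, 10]
    N9 x:[30,67/2] y:[65/2,35] z:[97/3,107/3] -> hit [65/2,67/2] leaf, test {P0@t=65/2, P4(miss)}
    N10 x:[24,29] y:[49/2,57/2] z:[97/3,109/3] -> miss, prune

5 AABB tests over nodes [0, 4, 8, 9, 10]; 1 leaf entered; closest P0.

== RESULT ==
[0, 4, 8, 9, 10]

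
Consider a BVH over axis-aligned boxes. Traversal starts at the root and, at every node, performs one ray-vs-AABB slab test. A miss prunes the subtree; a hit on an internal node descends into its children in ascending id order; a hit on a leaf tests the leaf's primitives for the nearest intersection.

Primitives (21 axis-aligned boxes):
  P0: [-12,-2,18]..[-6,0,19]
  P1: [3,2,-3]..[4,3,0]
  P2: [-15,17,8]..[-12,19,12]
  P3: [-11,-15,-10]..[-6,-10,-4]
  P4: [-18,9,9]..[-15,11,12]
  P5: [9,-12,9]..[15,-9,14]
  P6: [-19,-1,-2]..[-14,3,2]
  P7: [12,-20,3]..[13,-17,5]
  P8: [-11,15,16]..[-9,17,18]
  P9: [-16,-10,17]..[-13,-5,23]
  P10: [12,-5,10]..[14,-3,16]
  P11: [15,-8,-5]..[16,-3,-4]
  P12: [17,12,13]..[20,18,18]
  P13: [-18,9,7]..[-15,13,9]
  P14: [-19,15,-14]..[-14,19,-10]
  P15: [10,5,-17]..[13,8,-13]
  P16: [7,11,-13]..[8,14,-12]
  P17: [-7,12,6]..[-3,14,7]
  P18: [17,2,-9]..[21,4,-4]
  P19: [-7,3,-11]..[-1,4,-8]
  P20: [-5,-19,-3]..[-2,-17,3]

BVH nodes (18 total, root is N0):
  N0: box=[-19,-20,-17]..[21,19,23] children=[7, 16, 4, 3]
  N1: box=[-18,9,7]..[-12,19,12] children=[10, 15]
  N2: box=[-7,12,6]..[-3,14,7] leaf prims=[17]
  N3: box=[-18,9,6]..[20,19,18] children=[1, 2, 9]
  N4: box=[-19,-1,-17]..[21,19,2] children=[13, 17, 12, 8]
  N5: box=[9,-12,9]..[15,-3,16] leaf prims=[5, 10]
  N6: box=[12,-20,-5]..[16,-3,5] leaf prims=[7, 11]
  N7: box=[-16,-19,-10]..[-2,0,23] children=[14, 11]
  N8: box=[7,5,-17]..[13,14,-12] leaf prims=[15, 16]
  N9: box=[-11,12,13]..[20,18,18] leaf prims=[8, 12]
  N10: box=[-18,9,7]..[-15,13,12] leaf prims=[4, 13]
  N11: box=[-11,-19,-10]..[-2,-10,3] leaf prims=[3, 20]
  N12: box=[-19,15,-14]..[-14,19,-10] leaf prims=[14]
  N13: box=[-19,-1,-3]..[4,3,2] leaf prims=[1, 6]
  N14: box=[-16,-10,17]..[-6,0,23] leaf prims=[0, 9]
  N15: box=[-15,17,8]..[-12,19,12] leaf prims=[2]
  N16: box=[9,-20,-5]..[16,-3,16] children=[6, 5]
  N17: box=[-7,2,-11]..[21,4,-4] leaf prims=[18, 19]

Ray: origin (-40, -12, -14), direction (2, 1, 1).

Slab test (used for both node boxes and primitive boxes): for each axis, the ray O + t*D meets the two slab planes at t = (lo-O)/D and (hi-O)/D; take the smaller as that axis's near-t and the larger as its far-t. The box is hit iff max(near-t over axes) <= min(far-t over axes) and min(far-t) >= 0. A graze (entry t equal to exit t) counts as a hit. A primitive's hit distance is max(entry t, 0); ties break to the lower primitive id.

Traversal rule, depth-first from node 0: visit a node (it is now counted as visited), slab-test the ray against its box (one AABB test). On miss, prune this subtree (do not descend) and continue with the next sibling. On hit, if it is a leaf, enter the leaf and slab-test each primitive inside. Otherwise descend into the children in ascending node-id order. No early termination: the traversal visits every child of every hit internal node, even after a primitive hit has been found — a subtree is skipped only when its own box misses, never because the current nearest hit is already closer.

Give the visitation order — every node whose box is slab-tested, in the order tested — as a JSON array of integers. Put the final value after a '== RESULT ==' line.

Walk:
N0 x:[21/2,61/2] y:[-8,31] z:[-3,37] -> hit [21/2,61/2], descend [3, 4, 7, 16]
  N3 x:[11,30] y:[21,31] z:[20,32] -> hit [21,30], descend [1, 2, 9]
    N1 x:[11,14] y:[21,31] z:[21,26] -> miss, prune
    N2 x:[33/2,37/2] y:[24,26] z:[20,21] -> miss, prune
    N9 x:[29/2,30] y:[24,30] z:[27,32] -> hit [27,30] leaf, test {P8(miss), P12@t=57/2}
  N4 x:[21/2,61/2] y:[11,31] z:[-3,16] -> hit [11,16], descend [8, 12, 13, 17]
    N8 x:[47/2,53/2] y:[17,26] z:[-3,2] -> miss, prune
    N12 x:[21/2,13] y:[27,31] z:[0,4] -> miss, prune
    N13 x:[21/2,22] y:[11,15] z:[11,16] -> hit [11,15] leaf, test {P1(miss), P6@t=12}
    N17 x:[33/2,61/2] y:[14,16] z:[3,10] -> miss, prune
  N7 x:[12,19] y:[-7,12] z:[4,37] -> hit [12,12], descend [11, 14]
    N11 x:[29/2,19] y:[-7,2] z:[4,17] -> miss, prune
    N14 x:[12,17] y:[2,12] z:[31,37] -> miss, prune
  N16 x:[49/2,28] y:[-8,9] z:[9,30] -> miss, prune

14 AABB tests over nodes [0, 3, 1, 2, 9, 4, 8, 12, 13, 17, 7, 11, 14, 16]; 2 leaves entered; closest P6.

== RESULT ==
[0, 3, 1, 2, 9, 4, 8, 12, 13, 17, 7, 11, 14, 16]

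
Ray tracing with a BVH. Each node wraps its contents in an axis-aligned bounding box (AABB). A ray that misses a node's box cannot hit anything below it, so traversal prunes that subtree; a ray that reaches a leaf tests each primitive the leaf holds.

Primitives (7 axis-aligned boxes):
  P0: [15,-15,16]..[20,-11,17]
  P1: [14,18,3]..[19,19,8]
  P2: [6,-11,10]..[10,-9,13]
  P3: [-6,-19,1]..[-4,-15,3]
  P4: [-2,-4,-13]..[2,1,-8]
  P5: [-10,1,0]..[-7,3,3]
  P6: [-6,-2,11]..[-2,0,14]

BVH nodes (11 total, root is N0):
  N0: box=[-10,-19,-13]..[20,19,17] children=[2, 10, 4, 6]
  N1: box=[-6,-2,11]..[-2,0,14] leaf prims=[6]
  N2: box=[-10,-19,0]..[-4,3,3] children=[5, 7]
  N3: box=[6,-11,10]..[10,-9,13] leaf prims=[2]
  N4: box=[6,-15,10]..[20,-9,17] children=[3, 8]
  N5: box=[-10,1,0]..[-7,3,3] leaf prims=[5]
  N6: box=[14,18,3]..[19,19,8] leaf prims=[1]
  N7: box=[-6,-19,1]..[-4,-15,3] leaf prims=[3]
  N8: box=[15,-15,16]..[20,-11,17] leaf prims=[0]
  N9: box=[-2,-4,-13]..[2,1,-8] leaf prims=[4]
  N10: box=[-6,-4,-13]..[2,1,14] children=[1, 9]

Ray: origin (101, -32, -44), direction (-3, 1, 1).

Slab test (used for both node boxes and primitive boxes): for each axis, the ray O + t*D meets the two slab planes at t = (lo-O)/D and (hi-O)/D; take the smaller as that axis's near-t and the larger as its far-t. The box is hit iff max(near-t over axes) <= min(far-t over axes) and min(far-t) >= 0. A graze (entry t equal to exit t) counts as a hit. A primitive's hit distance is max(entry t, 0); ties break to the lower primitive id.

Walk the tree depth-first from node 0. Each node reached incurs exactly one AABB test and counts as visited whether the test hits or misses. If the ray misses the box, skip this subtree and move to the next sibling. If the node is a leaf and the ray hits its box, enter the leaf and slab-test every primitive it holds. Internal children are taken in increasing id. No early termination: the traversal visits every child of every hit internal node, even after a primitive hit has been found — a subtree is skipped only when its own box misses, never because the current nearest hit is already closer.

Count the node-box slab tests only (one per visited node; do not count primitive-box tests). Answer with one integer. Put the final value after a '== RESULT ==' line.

Walk:
N0 x:[27,37] y:[13,51] z:[31,61] -> hit [31,37], descend [2, 4, 6, 10]
  N2 x:[35,37] y:[13,35] z:[44,47] -> miss, prune
  N4 x:[27,95/3] y:[17,23] z:[54,61] -> miss, prune
  N6 x:[82/3,29] y:[50,51] z:[47,52] -> miss, prune
  N10 x:[33,107/3] y:[28,33] z:[31,58] -> hit [33,33], descend [1, 9]
    N1 x:[103/3,107/3] y:[30,32] z:[55,58] -> miss, prune
    N9 x:[33,103/3] y:[28,33] z:[31,36] -> hit [33,33] leaf, test {P4@t=33}

7 AABB tests over nodes [0, 2, 4, 6, 10, 1, 9]; 1 leaf entered; closest P4.

== RESULT ==
7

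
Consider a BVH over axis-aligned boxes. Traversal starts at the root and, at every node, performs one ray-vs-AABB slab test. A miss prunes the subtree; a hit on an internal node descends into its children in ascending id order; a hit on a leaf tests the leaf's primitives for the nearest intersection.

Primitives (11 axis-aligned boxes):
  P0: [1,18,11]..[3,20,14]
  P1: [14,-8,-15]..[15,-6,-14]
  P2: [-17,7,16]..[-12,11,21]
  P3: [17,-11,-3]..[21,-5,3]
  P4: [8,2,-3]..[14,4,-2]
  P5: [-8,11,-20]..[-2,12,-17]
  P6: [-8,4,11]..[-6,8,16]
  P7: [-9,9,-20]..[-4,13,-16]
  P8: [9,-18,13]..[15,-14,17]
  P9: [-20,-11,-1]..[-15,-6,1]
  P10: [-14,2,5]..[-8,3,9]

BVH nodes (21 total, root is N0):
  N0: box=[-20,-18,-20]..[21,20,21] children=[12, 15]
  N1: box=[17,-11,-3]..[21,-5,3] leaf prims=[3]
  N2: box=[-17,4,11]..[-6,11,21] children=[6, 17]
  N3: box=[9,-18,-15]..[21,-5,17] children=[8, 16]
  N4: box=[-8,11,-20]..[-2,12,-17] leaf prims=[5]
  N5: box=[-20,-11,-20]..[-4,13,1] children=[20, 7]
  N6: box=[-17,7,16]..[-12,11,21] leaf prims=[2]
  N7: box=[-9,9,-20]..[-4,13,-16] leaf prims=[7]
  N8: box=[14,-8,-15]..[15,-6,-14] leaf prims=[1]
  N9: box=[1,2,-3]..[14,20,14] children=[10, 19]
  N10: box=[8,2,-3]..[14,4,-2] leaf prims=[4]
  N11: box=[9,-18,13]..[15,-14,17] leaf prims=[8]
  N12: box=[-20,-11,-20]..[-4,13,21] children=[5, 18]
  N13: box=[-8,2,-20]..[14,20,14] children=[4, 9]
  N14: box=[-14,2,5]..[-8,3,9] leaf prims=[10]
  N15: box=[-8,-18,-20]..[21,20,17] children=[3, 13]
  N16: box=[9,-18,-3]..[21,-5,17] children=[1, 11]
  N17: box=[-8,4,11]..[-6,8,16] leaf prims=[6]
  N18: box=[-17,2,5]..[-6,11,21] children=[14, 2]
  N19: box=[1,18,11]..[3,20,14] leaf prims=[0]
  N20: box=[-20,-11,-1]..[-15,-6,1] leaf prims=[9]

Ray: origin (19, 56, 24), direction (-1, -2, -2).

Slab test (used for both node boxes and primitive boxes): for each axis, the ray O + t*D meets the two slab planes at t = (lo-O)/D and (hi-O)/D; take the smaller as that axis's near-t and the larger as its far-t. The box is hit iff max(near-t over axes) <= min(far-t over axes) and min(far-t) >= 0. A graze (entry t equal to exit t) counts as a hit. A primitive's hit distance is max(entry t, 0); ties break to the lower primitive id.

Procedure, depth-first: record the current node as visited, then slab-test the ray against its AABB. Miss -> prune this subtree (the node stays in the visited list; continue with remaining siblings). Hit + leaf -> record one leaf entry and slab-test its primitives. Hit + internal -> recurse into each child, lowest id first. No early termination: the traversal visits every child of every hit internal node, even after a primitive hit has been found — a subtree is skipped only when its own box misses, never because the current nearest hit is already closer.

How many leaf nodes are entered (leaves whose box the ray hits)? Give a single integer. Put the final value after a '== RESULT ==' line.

Traverse from the root:
N0 x:[-2,39] y:[18,37] z:[3/2,22] -> hit [18,22], descend [12, 15]
  N12 x:[23,39] y:[43/2,67/2] z:[3/2,22] -> miss, prune
  N15 x:[-2,27] y:[18,37] z:[7/2,22] -> hit [18,22], descend [3, 13]
    N3 x:[-2,10] y:[61/2,37] z:[7/2,39/2] -> miss, prune
    N13 x:[5,27] y:[18,27] z:[5,22] -> hit [18,22], descend [4, 9]
      N4 x:[21,27] y:[22,45/2] z:[41/2,22] -> hit [22,22] leaf, test {P5@t=22}
      N9 x:[5,18] y:[18,27] z:[5,27/2] -> miss, prune

order=[0, 12, 15, 3, 13, 4, 9]  |boxes|=7  |leaves|=1  hit=P5

== RESULT ==
1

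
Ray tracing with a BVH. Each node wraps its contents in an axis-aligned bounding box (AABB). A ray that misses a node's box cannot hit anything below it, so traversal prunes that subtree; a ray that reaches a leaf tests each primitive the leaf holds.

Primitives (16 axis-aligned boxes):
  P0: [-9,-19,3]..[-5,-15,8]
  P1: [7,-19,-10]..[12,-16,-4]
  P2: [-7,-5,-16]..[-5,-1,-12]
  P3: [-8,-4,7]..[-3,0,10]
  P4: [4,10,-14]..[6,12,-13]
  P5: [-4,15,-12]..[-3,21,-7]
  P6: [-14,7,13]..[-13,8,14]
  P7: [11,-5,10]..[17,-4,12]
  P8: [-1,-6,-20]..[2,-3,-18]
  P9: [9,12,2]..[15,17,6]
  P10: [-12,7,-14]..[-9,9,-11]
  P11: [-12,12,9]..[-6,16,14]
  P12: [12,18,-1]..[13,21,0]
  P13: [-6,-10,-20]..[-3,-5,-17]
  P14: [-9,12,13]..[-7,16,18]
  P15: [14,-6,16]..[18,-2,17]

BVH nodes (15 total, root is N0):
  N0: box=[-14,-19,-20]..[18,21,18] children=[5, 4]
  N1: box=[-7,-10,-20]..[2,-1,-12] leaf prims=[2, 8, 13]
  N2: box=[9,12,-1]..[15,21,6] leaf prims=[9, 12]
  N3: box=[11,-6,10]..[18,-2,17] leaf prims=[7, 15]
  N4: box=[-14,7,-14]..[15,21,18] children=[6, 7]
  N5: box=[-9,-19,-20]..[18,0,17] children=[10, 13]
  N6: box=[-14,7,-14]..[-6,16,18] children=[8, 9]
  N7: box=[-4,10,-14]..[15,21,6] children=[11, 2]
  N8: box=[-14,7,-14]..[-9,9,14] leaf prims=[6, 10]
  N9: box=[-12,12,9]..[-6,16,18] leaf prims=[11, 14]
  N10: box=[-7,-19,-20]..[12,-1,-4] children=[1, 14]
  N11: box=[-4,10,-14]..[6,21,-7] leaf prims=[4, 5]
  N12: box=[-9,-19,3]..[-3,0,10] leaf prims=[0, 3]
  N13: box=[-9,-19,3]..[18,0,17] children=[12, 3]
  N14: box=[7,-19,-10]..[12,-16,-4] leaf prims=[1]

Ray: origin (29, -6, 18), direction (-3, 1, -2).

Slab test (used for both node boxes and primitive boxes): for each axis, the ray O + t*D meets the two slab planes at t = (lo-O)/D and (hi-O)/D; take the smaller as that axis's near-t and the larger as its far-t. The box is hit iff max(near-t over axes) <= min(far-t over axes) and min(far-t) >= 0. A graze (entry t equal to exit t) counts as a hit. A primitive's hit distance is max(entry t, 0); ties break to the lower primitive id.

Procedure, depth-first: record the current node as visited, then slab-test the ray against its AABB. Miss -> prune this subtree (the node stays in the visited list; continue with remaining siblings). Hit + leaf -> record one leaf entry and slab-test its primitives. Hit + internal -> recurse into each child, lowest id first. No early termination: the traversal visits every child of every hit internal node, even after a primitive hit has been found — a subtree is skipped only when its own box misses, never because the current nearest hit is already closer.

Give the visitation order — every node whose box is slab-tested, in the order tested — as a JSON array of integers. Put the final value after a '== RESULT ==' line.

Walk:
N0 x:[11/3,43/3] y:[-13,27] z:[0,19] -> hit [11/3,43/3], descend [4, 5]
  N4 x:[14/3,43/3] y:[13,27] z:[0,16] -> hit [13,43/3], descend [6, 7]
    N6 x:[35/3,43/3] y:[13,22] z:[0,16] -> hit [13,43/3], descend [8, 9]
      N8 x:[38/3,43/3] y:[13,15] z:[2,16] -> hit [13,43/3] leaf, test {P6(miss), P10(miss)}
      N9 x:[35/3,41/3] y:[18,22] z:[0,9/2] -> miss, prune
    N7 x:[14/3,11] y:[16,27] z:[6,16] -> miss, prune
  N5 x:[11/3,38/3] y:[-13,6] z:[1/2,19] -> hit [11/3,6], descend [10, 13]
    N10 x:[17/3,12] y:[-13,5] z:[11,19] -> miss, prune
    N13 x:[11/3,38/3] y:[-13,6] z:[1/2,15/2] -> hit [11/3,6], descend [3, 12]
      N3 x:[11/3,6] y:[0,4] z:[1/2,4] -> hit [11/3,4] leaf, test {P7(miss), P15(miss)}
      N12 x:[32/3,38/3] y:[-13,6] z:[4,15/2] -> miss, prune

order=[0, 4, 6, 8, 9, 7, 5, 10, 13, 3, 12]  |boxes|=11  |leaves|=2  hit=miss

== RESULT ==
[0, 4, 6, 8, 9, 7, 5, 10, 13, 3, 12]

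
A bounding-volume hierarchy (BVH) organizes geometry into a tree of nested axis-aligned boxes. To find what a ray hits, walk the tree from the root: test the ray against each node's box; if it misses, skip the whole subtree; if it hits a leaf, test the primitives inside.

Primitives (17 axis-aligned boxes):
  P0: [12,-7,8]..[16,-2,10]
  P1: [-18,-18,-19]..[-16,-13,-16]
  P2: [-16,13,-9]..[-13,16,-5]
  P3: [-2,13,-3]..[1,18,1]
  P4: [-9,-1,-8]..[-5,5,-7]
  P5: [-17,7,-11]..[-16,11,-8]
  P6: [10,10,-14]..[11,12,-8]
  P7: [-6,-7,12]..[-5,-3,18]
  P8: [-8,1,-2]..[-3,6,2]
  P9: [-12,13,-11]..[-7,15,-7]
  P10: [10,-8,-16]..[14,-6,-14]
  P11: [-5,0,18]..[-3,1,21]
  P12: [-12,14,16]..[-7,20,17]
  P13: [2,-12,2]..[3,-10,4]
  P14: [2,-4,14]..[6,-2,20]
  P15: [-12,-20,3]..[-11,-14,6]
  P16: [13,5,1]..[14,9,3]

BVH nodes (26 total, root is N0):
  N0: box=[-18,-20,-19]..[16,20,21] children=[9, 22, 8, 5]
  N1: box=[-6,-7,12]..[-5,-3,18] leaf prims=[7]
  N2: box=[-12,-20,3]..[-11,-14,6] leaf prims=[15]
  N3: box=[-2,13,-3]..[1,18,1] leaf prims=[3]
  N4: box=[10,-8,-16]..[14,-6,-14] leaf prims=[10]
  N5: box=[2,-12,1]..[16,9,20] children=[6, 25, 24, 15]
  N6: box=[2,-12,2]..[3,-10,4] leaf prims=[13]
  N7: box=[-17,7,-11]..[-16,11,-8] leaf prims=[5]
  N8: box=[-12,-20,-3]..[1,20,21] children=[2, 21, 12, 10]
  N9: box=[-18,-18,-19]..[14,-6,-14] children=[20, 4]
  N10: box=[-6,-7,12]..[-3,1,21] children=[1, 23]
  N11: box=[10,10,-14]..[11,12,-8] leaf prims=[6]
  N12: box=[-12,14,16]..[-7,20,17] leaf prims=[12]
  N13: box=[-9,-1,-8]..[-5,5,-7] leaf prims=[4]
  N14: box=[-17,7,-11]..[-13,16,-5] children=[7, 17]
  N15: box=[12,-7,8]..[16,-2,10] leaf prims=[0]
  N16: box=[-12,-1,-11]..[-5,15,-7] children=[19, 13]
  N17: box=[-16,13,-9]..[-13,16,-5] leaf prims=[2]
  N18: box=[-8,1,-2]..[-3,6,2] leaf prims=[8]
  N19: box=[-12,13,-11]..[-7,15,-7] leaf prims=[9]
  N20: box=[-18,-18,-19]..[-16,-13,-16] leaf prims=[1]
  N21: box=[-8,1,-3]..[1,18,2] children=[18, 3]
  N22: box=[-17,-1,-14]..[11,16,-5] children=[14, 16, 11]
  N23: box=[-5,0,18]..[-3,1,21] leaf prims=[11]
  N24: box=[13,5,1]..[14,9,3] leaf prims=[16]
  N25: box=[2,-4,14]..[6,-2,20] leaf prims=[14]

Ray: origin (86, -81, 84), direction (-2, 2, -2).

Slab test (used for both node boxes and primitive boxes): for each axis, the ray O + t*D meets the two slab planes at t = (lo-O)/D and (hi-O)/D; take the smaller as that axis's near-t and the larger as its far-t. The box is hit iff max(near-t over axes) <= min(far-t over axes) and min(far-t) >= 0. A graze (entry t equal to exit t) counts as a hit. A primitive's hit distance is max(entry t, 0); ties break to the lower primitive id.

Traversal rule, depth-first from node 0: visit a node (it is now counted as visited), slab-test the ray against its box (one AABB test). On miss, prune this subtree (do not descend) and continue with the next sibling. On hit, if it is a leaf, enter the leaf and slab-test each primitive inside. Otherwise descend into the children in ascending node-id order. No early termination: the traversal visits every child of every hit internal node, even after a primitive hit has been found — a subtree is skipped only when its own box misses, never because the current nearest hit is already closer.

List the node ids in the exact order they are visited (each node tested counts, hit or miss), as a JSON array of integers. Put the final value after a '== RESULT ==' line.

Walk:
N0 x:[35,52] y:[61/2,101/2] z:[63/2,103/2] -> hit [35,101/2], descend [5, 8, 9, 22]
  N5 x:[35,42] y:[69/2,45] z:[32,83/2] -> hit [35,83/2], descend [6, 15, 24, 25]
    N6 x:[83/2,42] y:[69/2,71/2] z:[40,41] -> miss, prune
    N15 x:[35,37] y:[37,79/2] z:[37,38] -> hit [37,37] leaf, test {P0@t=37}
    N24 x:[36,73/2] y:[43,45] z:[81/2,83/2] -> miss, prune
    N25 x:[40,42] y:[77/2,79/2] z:[32,35] -> miss, prune
  N8 x:[85/2,49] y:[61/2,101/2] z:[63/2,87/2] -> hit [85/2,87/2], descend [2, 10, 12, 21]
    N2 x:[97/2,49] y:[61/2,67/2] z:[39,81/2] -> miss, prune
    N10 x:[89/2,46] y:[37,41] z:[63/2,36] -> miss, prune
    N12 x:[93/2,49] y:[95/2,101/2] z:[67/2,34] -> miss, prune
    N21 x:[85/2,47] y:[41,99/2] z:[41,87/2] -> hit [85/2,87/2], descend [3, 18]
      N3 x:[85/2,44] y:[47,99/2] z:[83/2,87/2] -> miss, prune
      N18 x:[89/2,47] y:[41,87/2] z:[41,43] -> miss, prune
  N9 x:[36,52] y:[63/2,75/2] z:[49,103/2] -> miss, prune
  N22 x:[75/2,103/2] y:[40,97/2] z:[89/2,49] -> hit [89/2,97/2], descend [11, 14, 16]
    N11 x:[75/2,38] y:[91/2,93/2] z:[46,49] -> miss, prune
    N14 x:[99/2,103/2] y:[44,97/2] z:[89/2,95/2] -> miss, prune
    N16 x:[91/2,49] y:[40,48] z:[91/2,95/2] -> hit [91/2,95/2], descend [13, 19]
      N13 x:[91/2,95/2] y:[40,43] z:[91/2,46] -> miss, prune
      N19 x:[93/2,49] y:[47,48] z:[91/2,95/2] -> hit [47,95/2] leaf, test {P9@t=47}

order=[0, 5, 6, 15, 24, 25, 8, 2, 10, 12, 21, 3, 18, 9, 22, 11, 14, 16, 13, 19]  |boxes|=20  |leaves|=2  hit=P0

== RESULT ==
[0, 5, 6, 15, 24, 25, 8, 2, 10, 12, 21, 3, 18, 9, 22, 11, 14, 16, 13, 19]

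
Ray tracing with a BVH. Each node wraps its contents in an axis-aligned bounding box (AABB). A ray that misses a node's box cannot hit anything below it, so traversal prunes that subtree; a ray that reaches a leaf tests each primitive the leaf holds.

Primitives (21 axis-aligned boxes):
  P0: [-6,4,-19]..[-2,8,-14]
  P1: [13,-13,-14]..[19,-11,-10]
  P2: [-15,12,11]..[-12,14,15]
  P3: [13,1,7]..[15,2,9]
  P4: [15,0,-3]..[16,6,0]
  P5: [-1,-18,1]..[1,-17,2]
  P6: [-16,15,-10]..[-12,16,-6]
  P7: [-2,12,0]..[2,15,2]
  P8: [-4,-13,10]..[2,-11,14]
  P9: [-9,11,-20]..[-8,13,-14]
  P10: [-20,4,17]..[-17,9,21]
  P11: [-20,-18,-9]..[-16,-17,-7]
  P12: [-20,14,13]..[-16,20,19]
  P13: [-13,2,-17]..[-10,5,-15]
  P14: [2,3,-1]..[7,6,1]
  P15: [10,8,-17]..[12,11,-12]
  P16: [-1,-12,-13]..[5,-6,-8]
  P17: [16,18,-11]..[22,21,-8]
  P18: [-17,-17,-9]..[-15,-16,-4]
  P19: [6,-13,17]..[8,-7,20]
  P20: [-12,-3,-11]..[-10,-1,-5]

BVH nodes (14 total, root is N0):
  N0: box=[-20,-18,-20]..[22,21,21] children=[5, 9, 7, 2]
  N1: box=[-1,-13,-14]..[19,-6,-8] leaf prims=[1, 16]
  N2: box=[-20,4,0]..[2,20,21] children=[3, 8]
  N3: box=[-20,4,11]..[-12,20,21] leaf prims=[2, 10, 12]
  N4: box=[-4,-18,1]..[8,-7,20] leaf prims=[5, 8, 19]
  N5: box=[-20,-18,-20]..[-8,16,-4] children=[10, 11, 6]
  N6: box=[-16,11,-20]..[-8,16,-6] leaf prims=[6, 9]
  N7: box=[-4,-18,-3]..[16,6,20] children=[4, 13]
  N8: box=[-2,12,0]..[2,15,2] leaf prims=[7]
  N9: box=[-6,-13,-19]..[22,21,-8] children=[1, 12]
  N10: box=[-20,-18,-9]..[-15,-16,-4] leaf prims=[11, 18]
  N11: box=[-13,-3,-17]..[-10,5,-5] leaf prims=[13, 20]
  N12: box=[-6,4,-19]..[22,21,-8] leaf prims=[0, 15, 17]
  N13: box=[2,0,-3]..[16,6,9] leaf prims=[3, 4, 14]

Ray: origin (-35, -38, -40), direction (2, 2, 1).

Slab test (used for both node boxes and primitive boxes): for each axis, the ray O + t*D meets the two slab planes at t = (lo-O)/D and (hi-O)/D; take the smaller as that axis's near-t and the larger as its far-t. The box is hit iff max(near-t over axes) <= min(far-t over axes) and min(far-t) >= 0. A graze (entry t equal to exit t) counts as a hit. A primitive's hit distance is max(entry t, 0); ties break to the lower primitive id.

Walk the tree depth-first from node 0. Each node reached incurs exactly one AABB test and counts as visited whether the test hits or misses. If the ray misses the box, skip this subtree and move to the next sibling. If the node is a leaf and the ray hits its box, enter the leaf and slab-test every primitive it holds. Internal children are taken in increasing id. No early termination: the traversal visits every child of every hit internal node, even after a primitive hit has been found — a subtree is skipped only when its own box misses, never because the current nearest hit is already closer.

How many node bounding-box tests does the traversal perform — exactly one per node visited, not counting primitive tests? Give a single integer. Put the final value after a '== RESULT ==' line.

Traverse from the root:
N0 x:[15/2,57/2] y:[10,59/2] z:[20,61] -> hit [20,57/2], descend [2, 5, 7, 9]
  N2 x:[15/2,37/2] y:[21,29] z:[40,61] -> miss, prune
  N5 x:[15/2,27/2] y:[10,27] z:[20,36] -> miss, prune
  N7 x:[31/2,51/2] y:[10,22] z:[37,60] -> miss, prune
  N9 x:[29/2,57/2] y:[25/2,59/2] z:[21,32] -> hit [21,57/2], descend [1, 12]
    N1 x:[17,27] y:[25/2,16] z:[26,32] -> miss, prune
    N12 x:[29/2,57/2] y:[21,59/2] z:[21,32] -> hit [21,57/2] leaf, test {P0(miss), P15@t=23, P17(miss)}

Summary -> nodes [0, 2, 5, 7, 9, 1, 12]; box-tests=7; leaf-entries=1; first=P15

== RESULT ==
7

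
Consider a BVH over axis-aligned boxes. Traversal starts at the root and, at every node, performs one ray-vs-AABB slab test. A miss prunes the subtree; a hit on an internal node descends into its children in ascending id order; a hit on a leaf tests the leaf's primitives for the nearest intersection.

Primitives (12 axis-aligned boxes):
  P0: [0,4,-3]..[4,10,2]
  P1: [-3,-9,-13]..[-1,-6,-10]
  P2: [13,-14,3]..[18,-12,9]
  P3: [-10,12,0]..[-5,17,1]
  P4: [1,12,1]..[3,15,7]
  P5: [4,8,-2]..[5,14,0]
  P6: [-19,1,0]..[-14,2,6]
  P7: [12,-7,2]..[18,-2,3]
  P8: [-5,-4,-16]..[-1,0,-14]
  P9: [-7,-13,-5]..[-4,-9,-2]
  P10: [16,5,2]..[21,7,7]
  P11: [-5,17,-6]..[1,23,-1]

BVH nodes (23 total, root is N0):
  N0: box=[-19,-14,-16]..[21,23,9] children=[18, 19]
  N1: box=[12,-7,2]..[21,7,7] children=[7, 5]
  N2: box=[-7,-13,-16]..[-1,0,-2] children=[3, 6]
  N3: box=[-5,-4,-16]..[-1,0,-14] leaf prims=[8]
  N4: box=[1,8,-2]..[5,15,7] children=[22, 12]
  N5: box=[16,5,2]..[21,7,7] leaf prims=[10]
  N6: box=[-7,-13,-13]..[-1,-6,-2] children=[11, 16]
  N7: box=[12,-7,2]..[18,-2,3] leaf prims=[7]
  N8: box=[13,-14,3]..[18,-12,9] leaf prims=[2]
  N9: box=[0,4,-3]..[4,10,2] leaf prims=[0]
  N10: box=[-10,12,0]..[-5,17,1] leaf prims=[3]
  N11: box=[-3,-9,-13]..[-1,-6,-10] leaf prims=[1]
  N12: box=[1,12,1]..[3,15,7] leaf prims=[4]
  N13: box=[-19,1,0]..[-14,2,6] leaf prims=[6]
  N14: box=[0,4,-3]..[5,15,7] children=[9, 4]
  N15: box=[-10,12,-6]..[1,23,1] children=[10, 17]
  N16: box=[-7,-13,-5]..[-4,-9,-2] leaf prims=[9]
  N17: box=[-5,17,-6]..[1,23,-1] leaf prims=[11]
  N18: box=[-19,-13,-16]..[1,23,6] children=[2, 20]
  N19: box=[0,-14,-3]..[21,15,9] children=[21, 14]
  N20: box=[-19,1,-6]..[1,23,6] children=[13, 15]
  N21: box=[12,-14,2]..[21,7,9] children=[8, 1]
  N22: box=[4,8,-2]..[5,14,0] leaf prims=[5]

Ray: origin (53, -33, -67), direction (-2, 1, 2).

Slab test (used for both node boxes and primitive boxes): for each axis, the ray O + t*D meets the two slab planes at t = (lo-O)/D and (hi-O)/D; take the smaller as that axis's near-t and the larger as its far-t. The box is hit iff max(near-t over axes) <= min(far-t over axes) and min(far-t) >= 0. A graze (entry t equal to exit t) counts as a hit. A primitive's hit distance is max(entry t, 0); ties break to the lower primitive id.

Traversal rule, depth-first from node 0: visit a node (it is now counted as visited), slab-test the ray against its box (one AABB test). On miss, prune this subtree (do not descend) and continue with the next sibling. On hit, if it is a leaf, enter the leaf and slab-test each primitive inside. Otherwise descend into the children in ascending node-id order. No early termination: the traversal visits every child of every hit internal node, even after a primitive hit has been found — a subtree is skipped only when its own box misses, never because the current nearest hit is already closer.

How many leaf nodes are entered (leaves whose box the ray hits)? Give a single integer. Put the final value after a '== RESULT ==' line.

Trace the traversal:
N0 x:[16,36] y:[19,56] z:[51/2,38] -> hit [51/2,36], descend [18, 19]
  N18 x:[26,36] y:[20,56] z:[51/2,73/2] -> hit [26,36], descend [2, 20]
    N2 x:[27,30] y:[20,33] z:[51/2,65/2] -> hit [27,30], descend [3, 6]
      N3 x:[27,29] y:[29,33] z:[51/2,53/2] -> miss, prune
      N6 x:[27,30] y:[20,27] z:[27,65/2] -> hit [27,27], descend [11, 16]
        N11 x:[27,28] y:[24,27] z:[27,57/2] -> hit [27,27] leaf, test {P1@t=27}
        N16 x:[57/2,30] y:[20,24] z:[31,65/2] -> miss, prune
    N20 x:[26,36] y:[34,56] z:[61/2,73/2] -> hit [34,36], descend [13, 15]
      N13 x:[67/2,36] y:[34,35] z:[67/2,73/2] -> hit [34,35] leaf, test {P6@t=34}
      N15 x:[26,63/2] y:[45,56] z:[61/2,34] -> miss, prune
  N19 x:[16,53/2] y:[19,48] z:[32,38] -> miss, prune

order=[0, 18, 2, 3, 6, 11, 16, 20, 13, 15, 19]  |boxes|=11  |leaves|=2  hit=P1

== RESULT ==
2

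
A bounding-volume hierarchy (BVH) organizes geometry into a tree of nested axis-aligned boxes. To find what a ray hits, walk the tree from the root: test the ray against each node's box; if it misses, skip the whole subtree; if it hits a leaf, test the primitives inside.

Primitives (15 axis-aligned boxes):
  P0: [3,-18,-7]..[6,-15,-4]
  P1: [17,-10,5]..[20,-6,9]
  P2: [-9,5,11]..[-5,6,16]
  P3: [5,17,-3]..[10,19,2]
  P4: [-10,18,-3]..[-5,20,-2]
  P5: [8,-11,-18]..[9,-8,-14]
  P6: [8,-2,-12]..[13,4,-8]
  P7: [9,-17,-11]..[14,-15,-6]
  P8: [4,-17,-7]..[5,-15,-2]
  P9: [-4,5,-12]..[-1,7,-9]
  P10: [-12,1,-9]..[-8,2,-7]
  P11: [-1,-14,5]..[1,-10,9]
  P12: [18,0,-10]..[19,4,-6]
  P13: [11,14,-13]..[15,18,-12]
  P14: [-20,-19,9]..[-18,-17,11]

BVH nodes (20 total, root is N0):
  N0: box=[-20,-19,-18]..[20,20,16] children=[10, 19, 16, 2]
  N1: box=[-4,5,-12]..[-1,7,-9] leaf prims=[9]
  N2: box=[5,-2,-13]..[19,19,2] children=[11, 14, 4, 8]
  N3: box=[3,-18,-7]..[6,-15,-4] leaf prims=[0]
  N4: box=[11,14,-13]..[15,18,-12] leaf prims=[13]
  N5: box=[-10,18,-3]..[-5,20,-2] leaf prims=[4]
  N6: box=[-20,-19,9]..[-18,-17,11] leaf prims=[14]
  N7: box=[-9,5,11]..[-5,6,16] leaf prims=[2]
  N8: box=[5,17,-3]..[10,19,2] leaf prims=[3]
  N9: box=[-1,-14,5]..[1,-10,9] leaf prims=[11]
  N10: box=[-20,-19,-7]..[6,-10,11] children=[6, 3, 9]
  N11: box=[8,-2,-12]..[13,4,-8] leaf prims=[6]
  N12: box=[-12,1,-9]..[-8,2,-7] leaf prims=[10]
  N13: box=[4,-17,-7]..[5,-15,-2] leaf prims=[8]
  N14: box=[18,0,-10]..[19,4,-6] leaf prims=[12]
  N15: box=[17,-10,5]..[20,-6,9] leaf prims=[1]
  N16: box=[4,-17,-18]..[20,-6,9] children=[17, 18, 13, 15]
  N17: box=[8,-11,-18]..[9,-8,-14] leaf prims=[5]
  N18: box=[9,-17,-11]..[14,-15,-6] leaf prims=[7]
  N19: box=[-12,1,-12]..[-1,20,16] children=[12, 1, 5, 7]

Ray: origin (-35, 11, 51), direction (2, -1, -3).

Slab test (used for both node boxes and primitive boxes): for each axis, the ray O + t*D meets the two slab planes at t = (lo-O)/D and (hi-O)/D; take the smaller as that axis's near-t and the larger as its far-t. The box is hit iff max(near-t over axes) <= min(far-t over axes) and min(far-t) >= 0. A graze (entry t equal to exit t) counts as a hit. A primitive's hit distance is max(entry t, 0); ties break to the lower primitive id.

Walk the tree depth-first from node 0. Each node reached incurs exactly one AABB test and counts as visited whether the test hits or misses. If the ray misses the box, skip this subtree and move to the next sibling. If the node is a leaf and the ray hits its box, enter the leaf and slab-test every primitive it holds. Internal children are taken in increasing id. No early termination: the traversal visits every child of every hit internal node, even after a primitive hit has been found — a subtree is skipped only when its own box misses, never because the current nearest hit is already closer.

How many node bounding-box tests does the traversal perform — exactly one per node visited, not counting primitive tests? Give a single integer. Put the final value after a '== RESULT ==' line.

Trace the traversal:
N0 x:[15/2,55/2] y:[-9,30] z:[35/3,23] -> hit [35/3,23], descend [2, 10, 16, 19]
  N2 x:[20,27] y:[-8,13] z:[49/3,64/3] -> miss, prune
  N10 x:[15/2,41/2] y:[21,30] z:[40/3,58/3] -> miss, prune
  N16 x:[39/2,55/2] y:[17,28] z:[14,23] -> hit [39/2,23], descend [13, 15, 17, 18]
    N13 x:[39/2,20] y:[26,28] z:[53/3,58/3] -> miss, prune
    N15 x:[26,55/2] y:[17,21] z:[14,46/3] -> miss, prune
    N17 x:[43/2,22] y:[19,22] z:[65/3,23] -> hit [65/3,22] leaf, test {P5@t=65/3}
    N18 x:[22,49/2] y:[26,28] z:[19,62/3] -> miss, prune
  N19 x:[23/2,17] y:[-9,10] z:[35/3,21] -> miss, prune

Visited [0, 2, 10, 16, 13, 15, 17, 18, 19]. Tests: 9 box, 1 leaf. Nearest: P5.

== RESULT ==
9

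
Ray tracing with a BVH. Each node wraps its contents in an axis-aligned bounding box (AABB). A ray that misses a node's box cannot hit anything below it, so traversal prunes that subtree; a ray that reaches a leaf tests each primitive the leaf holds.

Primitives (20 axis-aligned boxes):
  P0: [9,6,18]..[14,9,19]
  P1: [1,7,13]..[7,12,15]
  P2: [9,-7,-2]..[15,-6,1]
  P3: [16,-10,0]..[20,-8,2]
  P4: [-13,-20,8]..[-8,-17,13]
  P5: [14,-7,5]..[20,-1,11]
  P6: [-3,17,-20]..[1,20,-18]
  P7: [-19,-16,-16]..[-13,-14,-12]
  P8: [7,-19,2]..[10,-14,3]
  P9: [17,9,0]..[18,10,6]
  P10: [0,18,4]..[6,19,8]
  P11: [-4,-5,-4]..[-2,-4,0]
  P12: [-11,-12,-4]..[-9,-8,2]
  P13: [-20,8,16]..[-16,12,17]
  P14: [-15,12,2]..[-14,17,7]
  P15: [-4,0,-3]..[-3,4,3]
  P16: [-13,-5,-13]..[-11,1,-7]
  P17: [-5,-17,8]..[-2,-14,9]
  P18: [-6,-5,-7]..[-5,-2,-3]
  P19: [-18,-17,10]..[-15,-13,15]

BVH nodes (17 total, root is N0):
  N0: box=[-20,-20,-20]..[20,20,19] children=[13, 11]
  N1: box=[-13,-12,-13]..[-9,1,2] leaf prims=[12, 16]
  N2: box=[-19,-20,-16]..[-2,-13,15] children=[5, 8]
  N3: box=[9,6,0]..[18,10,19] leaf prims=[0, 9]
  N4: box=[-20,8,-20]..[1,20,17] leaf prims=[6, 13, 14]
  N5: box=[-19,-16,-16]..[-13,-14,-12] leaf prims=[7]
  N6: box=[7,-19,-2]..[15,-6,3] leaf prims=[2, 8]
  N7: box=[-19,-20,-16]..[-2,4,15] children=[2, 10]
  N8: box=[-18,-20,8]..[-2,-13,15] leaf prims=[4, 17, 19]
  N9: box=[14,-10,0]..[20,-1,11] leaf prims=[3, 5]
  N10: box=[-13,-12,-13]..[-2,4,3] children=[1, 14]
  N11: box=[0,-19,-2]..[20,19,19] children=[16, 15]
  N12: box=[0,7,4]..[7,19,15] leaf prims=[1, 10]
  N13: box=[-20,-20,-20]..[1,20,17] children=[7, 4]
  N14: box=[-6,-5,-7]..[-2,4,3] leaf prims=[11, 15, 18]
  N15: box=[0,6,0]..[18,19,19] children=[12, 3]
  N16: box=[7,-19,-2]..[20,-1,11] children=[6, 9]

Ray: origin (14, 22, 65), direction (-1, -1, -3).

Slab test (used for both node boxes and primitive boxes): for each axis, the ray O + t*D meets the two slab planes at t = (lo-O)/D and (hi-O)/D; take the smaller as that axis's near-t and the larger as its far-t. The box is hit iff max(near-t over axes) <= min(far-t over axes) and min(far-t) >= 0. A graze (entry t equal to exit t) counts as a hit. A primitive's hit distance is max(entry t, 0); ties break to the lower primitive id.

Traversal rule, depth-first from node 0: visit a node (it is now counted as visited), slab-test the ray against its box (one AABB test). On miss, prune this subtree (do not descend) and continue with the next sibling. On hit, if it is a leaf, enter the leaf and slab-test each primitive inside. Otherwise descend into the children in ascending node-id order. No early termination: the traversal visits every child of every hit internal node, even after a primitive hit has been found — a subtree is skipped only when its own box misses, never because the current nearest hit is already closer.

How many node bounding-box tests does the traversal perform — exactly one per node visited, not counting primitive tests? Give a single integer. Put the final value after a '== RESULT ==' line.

Trace the traversal:
N0 x:[-6,34] y:[2,42] z:[46/3,85/3] -> hit [46/3,85/3], descend [11, 13]
  N11 x:[-6,14] y:[3,41] z:[46/3,67/3] -> miss, prune
  N13 x:[13,34] y:[2,42] z:[16,85/3] -> hit [16,85/3], descend [4, 7]
    N4 x:[13,34] y:[2,14] z:[16,85/3] -> miss, prune
    N7 x:[16,33] y:[18,42] z:[50/3,27] -> hit [18,27], descend [2, 10]
      N2 x:[16,33] y:[35,42] z:[50/3,27] -> miss, prune
      N10 x:[16,27] y:[18,34] z:[62/3,26] -> hit [62/3,26], descend [1, 14]
        N1 x:[23,27] y:[21,34] z:[21,26] -> hit [23,26] leaf, test {P12(miss), P16@t=25}
        N14 x:[16,20] y:[18,27] z:[62/3,24] -> miss, prune

order=[0, 11, 13, 4, 7, 2, 10, 1, 14]  |boxes|=9  |leaves|=1  hit=P16

== RESULT ==
9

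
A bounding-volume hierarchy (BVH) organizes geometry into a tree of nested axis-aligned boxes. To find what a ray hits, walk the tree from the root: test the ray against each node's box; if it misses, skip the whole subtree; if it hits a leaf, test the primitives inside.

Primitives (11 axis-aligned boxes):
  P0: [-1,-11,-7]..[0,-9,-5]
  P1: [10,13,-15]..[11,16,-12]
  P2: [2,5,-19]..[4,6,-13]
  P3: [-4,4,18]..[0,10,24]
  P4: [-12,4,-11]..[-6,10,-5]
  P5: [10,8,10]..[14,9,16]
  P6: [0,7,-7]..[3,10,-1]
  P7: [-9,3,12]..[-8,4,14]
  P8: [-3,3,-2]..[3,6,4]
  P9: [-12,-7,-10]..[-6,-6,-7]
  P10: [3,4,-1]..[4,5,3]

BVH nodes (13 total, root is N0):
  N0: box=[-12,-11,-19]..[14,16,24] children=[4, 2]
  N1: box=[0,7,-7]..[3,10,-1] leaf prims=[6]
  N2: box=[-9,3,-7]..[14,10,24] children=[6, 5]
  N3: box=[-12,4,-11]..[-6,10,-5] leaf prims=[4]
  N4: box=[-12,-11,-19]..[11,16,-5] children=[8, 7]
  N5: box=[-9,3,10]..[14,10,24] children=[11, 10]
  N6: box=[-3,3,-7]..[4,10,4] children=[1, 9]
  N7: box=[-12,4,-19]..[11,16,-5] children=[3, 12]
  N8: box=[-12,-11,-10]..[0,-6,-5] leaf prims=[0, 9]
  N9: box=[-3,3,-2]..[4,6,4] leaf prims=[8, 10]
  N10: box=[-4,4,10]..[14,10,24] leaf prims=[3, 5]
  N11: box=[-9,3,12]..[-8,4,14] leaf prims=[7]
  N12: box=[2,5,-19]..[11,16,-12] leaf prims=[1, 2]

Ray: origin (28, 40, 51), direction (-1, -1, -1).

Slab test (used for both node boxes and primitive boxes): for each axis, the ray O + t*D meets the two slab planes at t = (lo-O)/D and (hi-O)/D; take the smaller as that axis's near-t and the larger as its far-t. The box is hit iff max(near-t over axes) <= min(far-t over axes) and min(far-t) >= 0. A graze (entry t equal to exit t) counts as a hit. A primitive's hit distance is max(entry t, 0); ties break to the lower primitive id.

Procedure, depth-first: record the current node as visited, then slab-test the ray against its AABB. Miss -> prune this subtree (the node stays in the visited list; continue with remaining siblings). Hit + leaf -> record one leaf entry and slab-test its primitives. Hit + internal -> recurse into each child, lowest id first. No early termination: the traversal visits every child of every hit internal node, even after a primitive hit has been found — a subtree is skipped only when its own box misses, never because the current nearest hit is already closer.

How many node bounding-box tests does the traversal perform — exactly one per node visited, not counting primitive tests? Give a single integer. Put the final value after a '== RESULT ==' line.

Walk:
N0 x:[14,40] y:[24,51] z:[27,70] -> hit [27,40], descend [2, 4]
  N2 x:[14,37] y:[30,37] z:[27,58] -> hit [30,37], descend [5, 6]
    N5 x:[14,37] y:[30,37] z:[27,41] -> hit [30,37], descend [10, 11]
      N10 x:[14,32] y:[30,36] z:[27,41] -> hit [30,32] leaf, test {P3@t=30, P5(miss)}
      N11 x:[36,37] y:[36,37] z:[37,39] -> hit [37,37] leaf, test {P7@t=37}
    N6 x:[24,31] y:[30,37] z:[47,58] -> miss, prune
  N4 x:[17,40] y:[24,51] z:[56,70] -> miss, prune

Summary -> nodes [0, 2, 5, 10, 11, 6, 4]; box-tests=7; leaf-entries=2; first=P3

== RESULT ==
7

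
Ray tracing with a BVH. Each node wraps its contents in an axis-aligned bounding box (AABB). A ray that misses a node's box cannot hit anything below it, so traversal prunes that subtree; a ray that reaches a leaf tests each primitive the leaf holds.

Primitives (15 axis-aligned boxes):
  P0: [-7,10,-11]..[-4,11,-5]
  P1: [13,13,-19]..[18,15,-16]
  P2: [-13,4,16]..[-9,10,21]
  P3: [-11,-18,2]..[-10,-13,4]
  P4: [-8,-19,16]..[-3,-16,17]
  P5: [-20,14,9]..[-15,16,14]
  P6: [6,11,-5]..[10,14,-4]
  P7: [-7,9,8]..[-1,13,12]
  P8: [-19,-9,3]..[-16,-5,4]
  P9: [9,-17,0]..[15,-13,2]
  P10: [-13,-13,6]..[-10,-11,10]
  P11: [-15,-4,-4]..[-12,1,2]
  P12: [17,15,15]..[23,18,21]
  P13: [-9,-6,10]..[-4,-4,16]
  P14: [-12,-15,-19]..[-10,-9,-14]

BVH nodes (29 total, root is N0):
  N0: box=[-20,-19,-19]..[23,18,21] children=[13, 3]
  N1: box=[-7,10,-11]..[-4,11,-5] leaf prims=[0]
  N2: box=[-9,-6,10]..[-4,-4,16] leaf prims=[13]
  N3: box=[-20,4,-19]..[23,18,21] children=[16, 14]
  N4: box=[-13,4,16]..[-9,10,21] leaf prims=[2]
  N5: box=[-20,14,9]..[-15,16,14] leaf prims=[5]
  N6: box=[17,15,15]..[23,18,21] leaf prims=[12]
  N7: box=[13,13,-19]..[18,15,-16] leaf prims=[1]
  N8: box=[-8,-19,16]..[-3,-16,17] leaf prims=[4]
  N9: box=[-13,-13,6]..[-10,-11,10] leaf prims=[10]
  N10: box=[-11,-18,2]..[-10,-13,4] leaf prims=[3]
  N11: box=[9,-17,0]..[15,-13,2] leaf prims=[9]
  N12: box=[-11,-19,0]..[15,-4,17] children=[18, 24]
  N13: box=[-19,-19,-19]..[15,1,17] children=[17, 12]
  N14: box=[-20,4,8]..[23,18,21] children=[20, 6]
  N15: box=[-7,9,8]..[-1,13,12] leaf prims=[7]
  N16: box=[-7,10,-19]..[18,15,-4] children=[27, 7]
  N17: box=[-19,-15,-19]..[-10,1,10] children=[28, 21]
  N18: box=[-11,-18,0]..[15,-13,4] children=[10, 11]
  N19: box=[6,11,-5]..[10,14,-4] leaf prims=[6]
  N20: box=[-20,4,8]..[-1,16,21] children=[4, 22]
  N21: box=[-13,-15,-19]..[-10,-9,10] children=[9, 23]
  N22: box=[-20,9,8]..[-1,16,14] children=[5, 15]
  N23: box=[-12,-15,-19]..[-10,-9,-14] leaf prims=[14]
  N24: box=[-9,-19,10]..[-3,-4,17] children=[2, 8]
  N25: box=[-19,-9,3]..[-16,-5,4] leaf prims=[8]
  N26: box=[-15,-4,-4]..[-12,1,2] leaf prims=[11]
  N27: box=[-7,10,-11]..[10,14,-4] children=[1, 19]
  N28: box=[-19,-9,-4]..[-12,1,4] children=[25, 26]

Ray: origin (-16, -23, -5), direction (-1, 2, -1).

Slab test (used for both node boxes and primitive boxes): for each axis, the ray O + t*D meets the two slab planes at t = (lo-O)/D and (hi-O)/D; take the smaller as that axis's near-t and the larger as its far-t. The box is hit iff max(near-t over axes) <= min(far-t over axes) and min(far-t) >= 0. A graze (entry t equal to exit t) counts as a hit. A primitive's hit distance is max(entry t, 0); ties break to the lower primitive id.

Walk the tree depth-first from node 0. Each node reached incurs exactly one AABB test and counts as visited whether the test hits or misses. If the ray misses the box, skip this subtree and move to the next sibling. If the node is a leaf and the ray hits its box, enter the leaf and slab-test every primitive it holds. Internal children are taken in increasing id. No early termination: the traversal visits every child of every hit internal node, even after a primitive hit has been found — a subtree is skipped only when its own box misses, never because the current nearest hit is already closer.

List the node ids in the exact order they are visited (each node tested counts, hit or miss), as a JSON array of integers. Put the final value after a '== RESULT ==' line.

Trace the traversal:
N0 x:[-39,4] y:[2,41/2] z:[-26,14] -> hit [2,4], descend [3, 13]
  N3 x:[-39,4] y:[27/2,41/2] z:[-26,14] -> miss, prune
  N13 x:[-31,3] y:[2,12] z:[-22,14] -> hit [2,3], descend [12, 17]
    N12 x:[-31,-5] y:[2,19/2] z:[-22,-5] -> miss, prune
    N17 x:[-6,3] y:[4,12] z:[-15,14] -> miss, prune

5 AABB tests over nodes [0, 3, 13, 12, 17]; 0 leaves entered; closest miss.

== RESULT ==
[0, 3, 13, 12, 17]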